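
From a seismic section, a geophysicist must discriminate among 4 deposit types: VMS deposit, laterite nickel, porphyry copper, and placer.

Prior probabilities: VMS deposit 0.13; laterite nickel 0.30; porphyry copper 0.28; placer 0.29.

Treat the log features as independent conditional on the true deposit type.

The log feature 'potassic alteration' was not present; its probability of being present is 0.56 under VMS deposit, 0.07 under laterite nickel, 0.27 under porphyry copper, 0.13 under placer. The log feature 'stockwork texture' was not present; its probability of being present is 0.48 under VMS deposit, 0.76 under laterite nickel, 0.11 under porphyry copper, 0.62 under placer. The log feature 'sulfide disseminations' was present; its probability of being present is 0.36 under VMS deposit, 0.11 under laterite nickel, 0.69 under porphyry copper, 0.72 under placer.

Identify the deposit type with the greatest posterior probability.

porphyry copper

By Bayes' rule with conditional independence, the unnormalized weight for each hypothesis is prior × ∏ likelihoods (using 1 − P(present | H) for each absent log feature):
  VMS deposit: 0.13 × (1 − 0.56) × (1 − 0.48) × 0.36 = 0.010708
  laterite nickel: 0.30 × (1 − 0.07) × (1 − 0.76) × 0.11 = 0.0073656
  porphyry copper: 0.28 × (1 − 0.27) × (1 − 0.11) × 0.69 = 0.12552
  placer: 0.29 × (1 − 0.13) × (1 − 0.62) × 0.72 = 0.069029
Marginal likelihood of the evidence = 0.21262.
P(VMS deposit | evidence) ≈ 0.010708 / 0.21262 ≈ 0.050
P(laterite nickel | evidence) ≈ 0.0073656 / 0.21262 ≈ 0.035
P(porphyry copper | evidence) ≈ 0.12552 / 0.21262 ≈ 0.590
P(placer | evidence) ≈ 0.069029 / 0.21262 ≈ 0.325
The largest is 0.590, so porphyry copper is most probable.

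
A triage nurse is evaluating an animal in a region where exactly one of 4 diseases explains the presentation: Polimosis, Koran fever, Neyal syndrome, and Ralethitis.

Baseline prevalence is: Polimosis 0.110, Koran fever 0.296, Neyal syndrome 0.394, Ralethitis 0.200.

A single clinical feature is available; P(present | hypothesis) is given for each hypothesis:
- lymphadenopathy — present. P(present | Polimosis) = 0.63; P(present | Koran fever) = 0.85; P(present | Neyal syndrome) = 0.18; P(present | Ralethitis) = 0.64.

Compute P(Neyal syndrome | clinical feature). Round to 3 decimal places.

For each hypothesis, the unnormalized posterior weight is prior × likelihood:
  Polimosis: 0.110 × 0.63 = 0.0693
  Koran fever: 0.296 × 0.85 = 0.2516
  Neyal syndrome: 0.394 × 0.18 = 0.07092
  Ralethitis: 0.200 × 0.64 = 0.128
The unnormalized weights sum to 0.51982.
P(Neyal syndrome | evidence) = 0.07092 / 0.51982 ≈ 0.136.

0.136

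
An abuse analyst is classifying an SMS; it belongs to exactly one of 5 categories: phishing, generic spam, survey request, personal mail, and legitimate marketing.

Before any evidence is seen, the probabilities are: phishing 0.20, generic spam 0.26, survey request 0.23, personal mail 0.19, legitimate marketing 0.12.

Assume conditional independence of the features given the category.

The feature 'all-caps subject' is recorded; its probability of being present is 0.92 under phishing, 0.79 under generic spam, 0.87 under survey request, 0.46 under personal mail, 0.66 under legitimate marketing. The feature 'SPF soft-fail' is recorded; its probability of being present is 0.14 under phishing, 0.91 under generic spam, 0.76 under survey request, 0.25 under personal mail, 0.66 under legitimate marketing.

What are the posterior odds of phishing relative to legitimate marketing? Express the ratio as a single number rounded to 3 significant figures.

0.493

Posterior odds equal prior odds times the likelihood ratio; only the two competing hypotheses matter.
  phishing: 0.20 × 0.92 × 0.14 = 0.02576
  legitimate marketing: 0.12 × 0.66 × 0.66 = 0.052272
Posterior odds = 0.02576 / 0.052272 ≈ 0.493.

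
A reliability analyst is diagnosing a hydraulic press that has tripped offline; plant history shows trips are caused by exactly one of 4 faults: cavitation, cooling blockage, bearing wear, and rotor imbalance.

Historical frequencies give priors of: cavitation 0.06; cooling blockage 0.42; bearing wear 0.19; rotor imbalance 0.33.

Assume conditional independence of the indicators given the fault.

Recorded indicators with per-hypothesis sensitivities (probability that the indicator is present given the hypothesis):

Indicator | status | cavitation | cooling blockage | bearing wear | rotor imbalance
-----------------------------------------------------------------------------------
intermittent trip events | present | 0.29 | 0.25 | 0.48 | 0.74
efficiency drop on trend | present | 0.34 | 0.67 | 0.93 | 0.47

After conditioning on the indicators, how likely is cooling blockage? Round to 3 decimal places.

0.255

For each hypothesis, the unnormalized posterior weight is prior × product of the indicator likelihoods:
  cavitation: 0.06 × 0.29 × 0.34 = 0.005916
  cooling blockage: 0.42 × 0.25 × 0.67 = 0.07035
  bearing wear: 0.19 × 0.48 × 0.93 = 0.084816
  rotor imbalance: 0.33 × 0.74 × 0.47 = 0.11477
Marginal likelihood of the evidence = 0.27586.
P(cooling blockage | evidence) = 0.07035 / 0.27586 ≈ 0.255.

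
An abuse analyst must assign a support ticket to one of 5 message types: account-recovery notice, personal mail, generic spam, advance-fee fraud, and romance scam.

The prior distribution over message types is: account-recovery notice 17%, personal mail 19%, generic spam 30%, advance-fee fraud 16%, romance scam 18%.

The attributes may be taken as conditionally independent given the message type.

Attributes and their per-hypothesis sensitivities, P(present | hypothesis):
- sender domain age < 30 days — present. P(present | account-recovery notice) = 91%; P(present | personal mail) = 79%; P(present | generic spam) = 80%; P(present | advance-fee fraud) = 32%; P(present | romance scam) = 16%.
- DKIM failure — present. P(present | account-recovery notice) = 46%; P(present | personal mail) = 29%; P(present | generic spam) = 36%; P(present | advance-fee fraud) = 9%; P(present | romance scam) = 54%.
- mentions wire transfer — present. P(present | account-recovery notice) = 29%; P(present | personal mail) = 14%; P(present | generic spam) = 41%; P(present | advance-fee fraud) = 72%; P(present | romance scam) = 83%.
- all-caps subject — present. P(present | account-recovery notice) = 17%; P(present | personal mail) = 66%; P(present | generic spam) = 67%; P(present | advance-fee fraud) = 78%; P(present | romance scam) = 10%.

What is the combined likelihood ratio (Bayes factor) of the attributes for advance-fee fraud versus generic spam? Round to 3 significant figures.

Joint likelihood of the attribute pattern under each hypothesis:
  advance-fee fraud: 0.32 × 0.09 × 0.72 × 0.78 = 0.016174
  generic spam: 0.80 × 0.36 × 0.41 × 0.67 = 0.079114
Bayes factor = 0.016174 / 0.079114 ≈ 0.204

0.204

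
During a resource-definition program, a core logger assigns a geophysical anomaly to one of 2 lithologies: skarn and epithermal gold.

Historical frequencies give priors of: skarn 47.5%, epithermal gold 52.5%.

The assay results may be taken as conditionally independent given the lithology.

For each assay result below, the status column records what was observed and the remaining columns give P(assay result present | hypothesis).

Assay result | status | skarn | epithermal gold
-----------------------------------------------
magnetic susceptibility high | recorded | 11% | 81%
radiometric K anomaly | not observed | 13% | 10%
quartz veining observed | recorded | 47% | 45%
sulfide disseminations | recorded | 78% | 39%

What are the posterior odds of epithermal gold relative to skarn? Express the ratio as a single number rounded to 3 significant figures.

4.03

The normalizing constant cancels in an odds ratio, so compute prior × likelihood for the two hypotheses only (using 1 − P(present | H) for each absent assay result):
  epithermal gold: 0.525 × 0.81 × (1 − 0.10) × 0.45 × 0.39 = 0.067168
  skarn: 0.475 × 0.11 × (1 − 0.13) × 0.47 × 0.78 = 0.016665
Odds(epithermal gold : skarn) = 0.067168 / 0.016665 ≈ 4.03.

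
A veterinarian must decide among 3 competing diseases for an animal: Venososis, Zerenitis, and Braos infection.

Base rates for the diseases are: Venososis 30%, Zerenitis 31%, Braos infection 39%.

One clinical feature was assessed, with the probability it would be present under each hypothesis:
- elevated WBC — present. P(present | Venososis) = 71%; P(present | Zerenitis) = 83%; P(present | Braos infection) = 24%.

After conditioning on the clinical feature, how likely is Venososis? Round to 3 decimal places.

Multiply each prior by the likelihood of the clinical feature:
  Venososis: 0.30 × 0.71 = 0.213
  Zerenitis: 0.31 × 0.83 = 0.2573
  Braos infection: 0.39 × 0.24 = 0.0936
Normalizing constant Z = 0.213 + 0.2573 + 0.0936 = 0.5639.
P(Venososis | evidence) = 0.213 / 0.5639 ≈ 0.378.

0.378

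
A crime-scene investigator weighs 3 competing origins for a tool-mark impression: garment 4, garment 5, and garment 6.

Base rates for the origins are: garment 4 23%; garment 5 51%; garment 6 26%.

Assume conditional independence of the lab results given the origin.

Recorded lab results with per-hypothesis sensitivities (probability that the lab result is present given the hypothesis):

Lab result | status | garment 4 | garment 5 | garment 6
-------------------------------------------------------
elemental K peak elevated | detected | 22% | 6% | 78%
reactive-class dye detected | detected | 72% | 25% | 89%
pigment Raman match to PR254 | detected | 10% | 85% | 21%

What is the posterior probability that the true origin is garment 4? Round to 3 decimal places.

0.076

Multiply each prior by the joint likelihood of the lab result pattern:
  garment 4: 0.23 × 0.22 × 0.72 × 0.10 = 0.0036432
  garment 5: 0.51 × 0.06 × 0.25 × 0.85 = 0.0065025
  garment 6: 0.26 × 0.78 × 0.89 × 0.21 = 0.037903
The unnormalized weights sum to 0.048049.
P(garment 4 | evidence) = 0.0036432 / 0.048049 ≈ 0.076.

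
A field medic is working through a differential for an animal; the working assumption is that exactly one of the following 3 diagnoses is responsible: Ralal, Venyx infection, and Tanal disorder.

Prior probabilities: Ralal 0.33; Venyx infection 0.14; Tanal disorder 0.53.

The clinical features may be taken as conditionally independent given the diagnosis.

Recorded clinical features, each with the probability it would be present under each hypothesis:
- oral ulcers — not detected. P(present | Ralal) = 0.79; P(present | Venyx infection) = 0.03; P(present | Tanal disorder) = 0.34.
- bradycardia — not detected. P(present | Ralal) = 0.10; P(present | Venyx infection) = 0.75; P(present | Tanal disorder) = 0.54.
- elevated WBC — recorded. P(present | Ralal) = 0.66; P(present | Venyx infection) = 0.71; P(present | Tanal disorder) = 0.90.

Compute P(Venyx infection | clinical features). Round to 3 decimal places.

0.115

For each hypothesis, the unnormalized posterior weight is prior × product of the clinical feature likelihoods (using 1 − P(present | H) for each absent clinical feature):
  Ralal: 0.33 × (1 − 0.79) × (1 − 0.10) × 0.66 = 0.041164
  Venyx infection: 0.14 × (1 − 0.03) × (1 − 0.75) × 0.71 = 0.024105
  Tanal disorder: 0.53 × (1 − 0.34) × (1 − 0.54) × 0.90 = 0.14482
Marginal likelihood of the evidence = 0.21009.
P(Venyx infection | evidence) = 0.024105 / 0.21009 ≈ 0.115.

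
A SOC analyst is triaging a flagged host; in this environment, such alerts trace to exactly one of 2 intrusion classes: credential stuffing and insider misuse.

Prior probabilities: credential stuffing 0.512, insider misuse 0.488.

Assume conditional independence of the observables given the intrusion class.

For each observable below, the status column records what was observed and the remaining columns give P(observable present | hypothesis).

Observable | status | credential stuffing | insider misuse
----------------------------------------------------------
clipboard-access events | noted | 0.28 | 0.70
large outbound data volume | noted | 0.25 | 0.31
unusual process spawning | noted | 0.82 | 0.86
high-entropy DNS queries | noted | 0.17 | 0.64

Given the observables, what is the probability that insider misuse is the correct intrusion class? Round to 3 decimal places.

0.921

By Bayes' rule with conditional independence, the unnormalized weight for each hypothesis is prior × ∏ likelihoods:
  credential stuffing: 0.512 × 0.28 × 0.25 × 0.82 × 0.17 = 0.0049961
  insider misuse: 0.488 × 0.70 × 0.31 × 0.86 × 0.64 = 0.058285
Normalizing constant Z = 0.0049961 + 0.058285 = 0.063281.
P(insider misuse | evidence) = 0.058285 / 0.063281 ≈ 0.921.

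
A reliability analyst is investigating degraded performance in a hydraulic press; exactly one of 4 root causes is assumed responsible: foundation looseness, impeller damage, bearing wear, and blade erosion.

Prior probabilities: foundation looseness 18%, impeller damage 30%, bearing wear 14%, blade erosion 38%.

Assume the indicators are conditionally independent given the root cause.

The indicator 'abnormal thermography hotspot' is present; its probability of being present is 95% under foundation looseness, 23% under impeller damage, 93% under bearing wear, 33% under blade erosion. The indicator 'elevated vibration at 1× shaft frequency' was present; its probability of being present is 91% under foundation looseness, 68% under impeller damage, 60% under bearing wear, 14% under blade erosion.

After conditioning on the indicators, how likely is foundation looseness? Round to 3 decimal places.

0.522

For each hypothesis, the unnormalized posterior weight is prior × product of the indicator likelihoods:
  foundation looseness: 0.18 × 0.95 × 0.91 = 0.15561
  impeller damage: 0.30 × 0.23 × 0.68 = 0.04692
  bearing wear: 0.14 × 0.93 × 0.60 = 0.07812
  blade erosion: 0.38 × 0.33 × 0.14 = 0.017556
Marginal likelihood of the evidence = 0.29821.
P(foundation looseness | evidence) = 0.15561 / 0.29821 ≈ 0.522.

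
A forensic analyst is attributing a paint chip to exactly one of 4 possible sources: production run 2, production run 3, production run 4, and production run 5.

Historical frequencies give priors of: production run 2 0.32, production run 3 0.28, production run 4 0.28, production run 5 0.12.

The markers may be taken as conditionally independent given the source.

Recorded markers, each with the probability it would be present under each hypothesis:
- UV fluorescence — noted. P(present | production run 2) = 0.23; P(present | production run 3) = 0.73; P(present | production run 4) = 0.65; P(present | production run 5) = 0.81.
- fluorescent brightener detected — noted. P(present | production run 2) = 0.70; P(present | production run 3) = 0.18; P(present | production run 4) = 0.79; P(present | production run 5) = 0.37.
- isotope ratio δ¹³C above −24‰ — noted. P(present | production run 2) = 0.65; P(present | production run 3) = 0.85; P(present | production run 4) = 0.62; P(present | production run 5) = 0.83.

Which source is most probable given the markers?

production run 4

By Bayes' rule with conditional independence, the unnormalized weight for each hypothesis is prior × ∏ likelihoods:
  production run 2: 0.32 × 0.23 × 0.70 × 0.65 = 0.033488
  production run 3: 0.28 × 0.73 × 0.18 × 0.85 = 0.031273
  production run 4: 0.28 × 0.65 × 0.79 × 0.62 = 0.089144
  production run 5: 0.12 × 0.81 × 0.37 × 0.83 = 0.02985
The unnormalized weights sum to 0.18375.
P(production run 2 | evidence) ≈ 0.033488 / 0.18375 ≈ 0.182
P(production run 3 | evidence) ≈ 0.031273 / 0.18375 ≈ 0.170
P(production run 4 | evidence) ≈ 0.089144 / 0.18375 ≈ 0.485
P(production run 5 | evidence) ≈ 0.02985 / 0.18375 ≈ 0.162
The largest is 0.485, so production run 4 is most probable.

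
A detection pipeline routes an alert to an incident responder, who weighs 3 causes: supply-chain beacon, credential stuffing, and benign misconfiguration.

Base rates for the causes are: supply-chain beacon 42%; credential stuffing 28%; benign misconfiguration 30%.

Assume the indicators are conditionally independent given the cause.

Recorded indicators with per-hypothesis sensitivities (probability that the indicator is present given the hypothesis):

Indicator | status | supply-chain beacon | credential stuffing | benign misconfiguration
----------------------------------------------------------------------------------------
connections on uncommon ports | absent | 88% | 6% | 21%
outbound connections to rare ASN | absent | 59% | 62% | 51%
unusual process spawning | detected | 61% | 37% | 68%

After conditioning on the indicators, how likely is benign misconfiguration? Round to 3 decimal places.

Multiply each prior by the joint likelihood of the indicator pattern (using 1 − P(present | H) for each absent indicator):
  supply-chain beacon: 0.42 × (1 − 0.88) × (1 − 0.59) × 0.61 = 0.012605
  credential stuffing: 0.28 × (1 − 0.06) × (1 − 0.62) × 0.37 = 0.037006
  benign misconfiguration: 0.30 × (1 − 0.21) × (1 − 0.51) × 0.68 = 0.078968
The unnormalized weights sum to 0.12858.
P(benign misconfiguration | evidence) = 0.078968 / 0.12858 ≈ 0.614.

0.614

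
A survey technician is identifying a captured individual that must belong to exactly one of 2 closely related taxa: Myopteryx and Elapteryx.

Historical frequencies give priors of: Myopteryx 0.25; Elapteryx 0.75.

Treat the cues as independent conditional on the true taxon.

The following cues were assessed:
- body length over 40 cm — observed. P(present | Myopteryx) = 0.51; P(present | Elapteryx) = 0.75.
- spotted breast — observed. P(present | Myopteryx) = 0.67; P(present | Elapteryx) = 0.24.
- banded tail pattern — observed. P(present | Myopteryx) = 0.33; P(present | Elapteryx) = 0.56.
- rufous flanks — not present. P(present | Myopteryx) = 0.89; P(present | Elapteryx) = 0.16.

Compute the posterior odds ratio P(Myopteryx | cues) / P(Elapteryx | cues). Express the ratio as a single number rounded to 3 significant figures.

0.0488

Unnormalized posterior weight (prior times the cue likelihoods) for each of the two hypotheses (using 1 − P(present | H) for each absent cue):
  Myopteryx: 0.25 × 0.51 × 0.67 × 0.33 × (1 − 0.89) = 0.0031009
  Elapteryx: 0.75 × 0.75 × 0.24 × 0.56 × (1 − 0.16) = 0.063504
Posterior odds = 0.0031009 / 0.063504 ≈ 0.0488.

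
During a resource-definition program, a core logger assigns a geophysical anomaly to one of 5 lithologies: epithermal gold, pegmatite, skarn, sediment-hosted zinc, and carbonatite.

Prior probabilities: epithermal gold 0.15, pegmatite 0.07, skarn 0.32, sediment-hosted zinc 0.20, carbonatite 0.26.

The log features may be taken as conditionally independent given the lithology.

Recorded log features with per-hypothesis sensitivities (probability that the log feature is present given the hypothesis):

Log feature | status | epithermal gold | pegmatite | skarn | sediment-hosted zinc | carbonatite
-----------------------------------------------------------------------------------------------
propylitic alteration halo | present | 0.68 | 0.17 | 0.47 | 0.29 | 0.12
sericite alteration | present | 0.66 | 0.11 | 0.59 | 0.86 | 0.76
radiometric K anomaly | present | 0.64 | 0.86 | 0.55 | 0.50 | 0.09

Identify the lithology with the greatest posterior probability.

Multiply each prior by the joint likelihood of the log feature pattern:
  epithermal gold: 0.15 × 0.68 × 0.66 × 0.64 = 0.043085
  pegmatite: 0.07 × 0.17 × 0.11 × 0.86 = 0.0011257
  skarn: 0.32 × 0.47 × 0.59 × 0.55 = 0.048805
  sediment-hosted zinc: 0.20 × 0.29 × 0.86 × 0.50 = 0.02494
  carbonatite: 0.26 × 0.12 × 0.76 × 0.09 = 0.0021341
The unnormalized weights sum to 0.12009.
P(epithermal gold | evidence) ≈ 0.043085 / 0.12009 ≈ 0.359
P(pegmatite | evidence) ≈ 0.0011257 / 0.12009 ≈ 0.009
P(skarn | evidence) ≈ 0.048805 / 0.12009 ≈ 0.406
P(sediment-hosted zinc | evidence) ≈ 0.02494 / 0.12009 ≈ 0.208
P(carbonatite | evidence) ≈ 0.0021341 / 0.12009 ≈ 0.018
The largest is 0.406, so skarn is most probable.

skarn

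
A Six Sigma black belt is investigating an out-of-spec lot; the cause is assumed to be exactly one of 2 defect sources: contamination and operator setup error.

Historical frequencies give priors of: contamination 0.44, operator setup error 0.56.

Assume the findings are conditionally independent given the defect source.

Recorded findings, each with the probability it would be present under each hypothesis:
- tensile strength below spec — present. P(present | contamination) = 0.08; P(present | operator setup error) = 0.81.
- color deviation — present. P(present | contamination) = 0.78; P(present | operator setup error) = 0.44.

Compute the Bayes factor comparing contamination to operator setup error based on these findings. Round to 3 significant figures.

The Bayes factor is the ratio of the joint likelihoods of the evidence pattern under the two hypotheses.
  contamination: 0.08 × 0.78 = 0.0624
  operator setup error: 0.81 × 0.44 = 0.3564
Bayes factor = 0.0624 / 0.3564 ≈ 0.175

0.175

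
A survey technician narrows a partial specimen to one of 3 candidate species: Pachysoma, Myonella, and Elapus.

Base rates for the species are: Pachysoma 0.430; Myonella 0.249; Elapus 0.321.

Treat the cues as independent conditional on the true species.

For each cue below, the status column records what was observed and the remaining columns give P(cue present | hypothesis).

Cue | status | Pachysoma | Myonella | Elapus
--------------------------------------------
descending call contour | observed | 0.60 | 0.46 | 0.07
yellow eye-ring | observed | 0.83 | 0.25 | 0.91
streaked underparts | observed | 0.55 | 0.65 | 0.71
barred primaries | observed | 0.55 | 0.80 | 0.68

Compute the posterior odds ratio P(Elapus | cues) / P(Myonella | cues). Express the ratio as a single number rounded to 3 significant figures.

Posterior odds equal prior odds times the likelihood ratio; only the two competing hypotheses matter.
  Elapus: 0.321 × 0.07 × 0.91 × 0.71 × 0.68 = 0.0098721
  Myonella: 0.249 × 0.46 × 0.25 × 0.65 × 0.80 = 0.01489
Odds(Elapus : Myonella) = 0.0098721 / 0.01489 ≈ 0.663.

0.663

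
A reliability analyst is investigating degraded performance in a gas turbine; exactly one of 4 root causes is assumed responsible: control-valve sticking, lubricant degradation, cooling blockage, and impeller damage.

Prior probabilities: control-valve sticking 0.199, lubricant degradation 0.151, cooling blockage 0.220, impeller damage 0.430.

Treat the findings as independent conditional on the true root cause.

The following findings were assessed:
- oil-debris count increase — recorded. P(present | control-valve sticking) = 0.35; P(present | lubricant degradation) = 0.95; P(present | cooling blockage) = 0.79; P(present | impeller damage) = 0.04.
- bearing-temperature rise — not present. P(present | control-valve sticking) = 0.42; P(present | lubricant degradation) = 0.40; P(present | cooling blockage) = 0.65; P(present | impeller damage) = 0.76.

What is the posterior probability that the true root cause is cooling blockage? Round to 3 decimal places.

0.318

By Bayes' rule with conditional independence, the unnormalized weight for each hypothesis is prior × ∏ likelihoods (using 1 − P(present | H) for each absent finding):
  control-valve sticking: 0.199 × 0.35 × (1 − 0.42) = 0.040397
  lubricant degradation: 0.151 × 0.95 × (1 − 0.40) = 0.08607
  cooling blockage: 0.220 × 0.79 × (1 − 0.65) = 0.06083
  impeller damage: 0.430 × 0.04 × (1 − 0.76) = 0.004128
Normalizing constant Z = 0.040397 + 0.08607 + 0.06083 + 0.004128 = 0.19143.
P(cooling blockage | evidence) = 0.06083 / 0.19143 ≈ 0.318.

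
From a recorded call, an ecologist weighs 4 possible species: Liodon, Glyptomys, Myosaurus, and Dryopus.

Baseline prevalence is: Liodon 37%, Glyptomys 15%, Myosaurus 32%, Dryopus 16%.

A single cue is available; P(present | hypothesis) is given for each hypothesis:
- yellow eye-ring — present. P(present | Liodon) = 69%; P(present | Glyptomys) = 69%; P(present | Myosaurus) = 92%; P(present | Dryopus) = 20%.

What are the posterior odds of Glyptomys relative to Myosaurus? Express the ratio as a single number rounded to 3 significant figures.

0.352

Unnormalized posterior weight (prior times the cue likelihood) for each of the two hypotheses:
  Glyptomys: 0.15 × 0.69 = 0.1035
  Myosaurus: 0.32 × 0.92 = 0.2944
Posterior odds = 0.1035 / 0.2944 ≈ 0.352.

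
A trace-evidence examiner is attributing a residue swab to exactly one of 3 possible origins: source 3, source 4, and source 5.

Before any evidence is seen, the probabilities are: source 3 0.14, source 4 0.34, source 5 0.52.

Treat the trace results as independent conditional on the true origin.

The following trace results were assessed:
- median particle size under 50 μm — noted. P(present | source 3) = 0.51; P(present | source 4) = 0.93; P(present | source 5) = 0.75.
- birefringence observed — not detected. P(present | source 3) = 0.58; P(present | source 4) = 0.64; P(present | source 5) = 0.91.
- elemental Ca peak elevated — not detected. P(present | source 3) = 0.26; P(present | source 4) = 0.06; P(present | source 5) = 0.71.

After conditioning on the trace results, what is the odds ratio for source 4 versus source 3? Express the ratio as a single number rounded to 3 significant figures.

Posterior odds equal prior odds times the likelihood ratio; only the two competing hypotheses matter (using 1 − P(present | H) for each absent trace result).
  source 4: 0.34 × 0.93 × (1 − 0.64) × (1 − 0.06) = 0.107
  source 3: 0.14 × 0.51 × (1 − 0.58) × (1 − 0.26) = 0.022191
Odds(source 4 : source 3) = 0.107 / 0.022191 ≈ 4.82.

4.82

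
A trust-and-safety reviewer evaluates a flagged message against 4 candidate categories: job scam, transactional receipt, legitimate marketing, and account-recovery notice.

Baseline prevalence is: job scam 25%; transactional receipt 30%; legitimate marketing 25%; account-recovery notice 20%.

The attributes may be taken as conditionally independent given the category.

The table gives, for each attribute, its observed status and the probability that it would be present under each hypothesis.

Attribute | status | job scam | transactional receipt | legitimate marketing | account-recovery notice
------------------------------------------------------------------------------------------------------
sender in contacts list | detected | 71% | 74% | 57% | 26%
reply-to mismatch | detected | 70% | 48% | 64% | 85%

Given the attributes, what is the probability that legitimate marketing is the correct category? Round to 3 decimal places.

Multiply each prior by the joint likelihood of the attribute pattern:
  job scam: 0.25 × 0.71 × 0.70 = 0.12425
  transactional receipt: 0.30 × 0.74 × 0.48 = 0.10656
  legitimate marketing: 0.25 × 0.57 × 0.64 = 0.0912
  account-recovery notice: 0.20 × 0.26 × 0.85 = 0.0442
The unnormalized weights sum to 0.36621.
P(legitimate marketing | evidence) = 0.0912 / 0.36621 ≈ 0.249.

0.249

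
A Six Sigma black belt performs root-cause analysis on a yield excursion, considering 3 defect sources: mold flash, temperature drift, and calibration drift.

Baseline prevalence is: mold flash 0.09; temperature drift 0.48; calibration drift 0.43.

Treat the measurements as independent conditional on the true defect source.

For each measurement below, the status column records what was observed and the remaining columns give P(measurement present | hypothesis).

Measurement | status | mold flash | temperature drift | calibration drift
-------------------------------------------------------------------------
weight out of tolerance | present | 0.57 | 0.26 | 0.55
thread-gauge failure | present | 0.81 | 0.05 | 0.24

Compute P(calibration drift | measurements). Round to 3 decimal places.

0.543

By Bayes' rule with conditional independence, the unnormalized weight for each hypothesis is prior × ∏ likelihoods:
  mold flash: 0.09 × 0.57 × 0.81 = 0.041553
  temperature drift: 0.48 × 0.26 × 0.05 = 0.00624
  calibration drift: 0.43 × 0.55 × 0.24 = 0.05676
Marginal likelihood of the evidence = 0.10455.
P(calibration drift | evidence) = 0.05676 / 0.10455 ≈ 0.543.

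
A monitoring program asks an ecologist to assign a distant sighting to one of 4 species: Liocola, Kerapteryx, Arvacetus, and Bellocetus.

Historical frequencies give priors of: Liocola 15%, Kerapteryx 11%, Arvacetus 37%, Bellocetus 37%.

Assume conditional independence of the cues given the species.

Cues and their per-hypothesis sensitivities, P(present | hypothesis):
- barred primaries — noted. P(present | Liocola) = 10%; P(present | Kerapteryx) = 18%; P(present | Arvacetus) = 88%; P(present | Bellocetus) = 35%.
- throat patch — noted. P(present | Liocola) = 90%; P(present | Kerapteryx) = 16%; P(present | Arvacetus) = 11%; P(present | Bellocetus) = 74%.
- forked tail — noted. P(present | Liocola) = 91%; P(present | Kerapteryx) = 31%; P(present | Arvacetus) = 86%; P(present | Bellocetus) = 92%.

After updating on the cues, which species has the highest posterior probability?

Multiply each prior by the joint likelihood of the cue pattern:
  Liocola: 0.15 × 0.10 × 0.90 × 0.91 = 0.012285
  Kerapteryx: 0.11 × 0.18 × 0.16 × 0.31 = 0.00098208
  Arvacetus: 0.37 × 0.88 × 0.11 × 0.86 = 0.030802
  Bellocetus: 0.37 × 0.35 × 0.74 × 0.92 = 0.088164
Normalizing constant Z = 0.012285 + 0.00098208 + 0.030802 + 0.088164 = 0.13223.
P(Liocola | evidence) ≈ 0.012285 / 0.13223 ≈ 0.093
P(Kerapteryx | evidence) ≈ 0.00098208 / 0.13223 ≈ 0.007
P(Arvacetus | evidence) ≈ 0.030802 / 0.13223 ≈ 0.233
P(Bellocetus | evidence) ≈ 0.088164 / 0.13223 ≈ 0.667
The largest is 0.667, so Bellocetus is most probable.

Bellocetus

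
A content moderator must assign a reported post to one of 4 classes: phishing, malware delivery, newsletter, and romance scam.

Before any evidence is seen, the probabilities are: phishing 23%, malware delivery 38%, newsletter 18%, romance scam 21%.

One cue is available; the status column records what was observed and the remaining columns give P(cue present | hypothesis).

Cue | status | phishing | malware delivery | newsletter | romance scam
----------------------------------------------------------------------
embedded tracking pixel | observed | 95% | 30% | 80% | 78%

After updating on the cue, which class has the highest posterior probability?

phishing

By Bayes' rule, the unnormalized weight for each hypothesis is prior × likelihood:
  phishing: 0.23 × 0.95 = 0.2185
  malware delivery: 0.38 × 0.30 = 0.114
  newsletter: 0.18 × 0.80 = 0.144
  romance scam: 0.21 × 0.78 = 0.1638
Normalizing constant Z = 0.2185 + 0.114 + 0.144 + 0.1638 = 0.6403.
P(phishing | evidence) ≈ 0.2185 / 0.6403 ≈ 0.341
P(malware delivery | evidence) ≈ 0.114 / 0.6403 ≈ 0.178
P(newsletter | evidence) ≈ 0.144 / 0.6403 ≈ 0.225
P(romance scam | evidence) ≈ 0.1638 / 0.6403 ≈ 0.256
The largest is 0.341, so phishing is most probable.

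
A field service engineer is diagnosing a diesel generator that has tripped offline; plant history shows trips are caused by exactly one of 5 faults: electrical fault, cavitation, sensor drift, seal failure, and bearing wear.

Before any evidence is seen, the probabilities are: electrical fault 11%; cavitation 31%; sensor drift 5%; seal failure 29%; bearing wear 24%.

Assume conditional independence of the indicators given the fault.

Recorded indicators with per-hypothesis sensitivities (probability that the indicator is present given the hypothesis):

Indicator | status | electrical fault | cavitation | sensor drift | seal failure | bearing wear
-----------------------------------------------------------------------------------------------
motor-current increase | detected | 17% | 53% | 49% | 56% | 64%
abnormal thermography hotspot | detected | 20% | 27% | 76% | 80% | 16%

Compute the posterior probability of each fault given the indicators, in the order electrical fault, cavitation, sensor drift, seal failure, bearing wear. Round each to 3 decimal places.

For each hypothesis, the unnormalized posterior weight is prior × product of the indicator likelihoods:
  electrical fault: 0.11 × 0.17 × 0.20 = 0.00374
  cavitation: 0.31 × 0.53 × 0.27 = 0.044361
  sensor drift: 0.05 × 0.49 × 0.76 = 0.01862
  seal failure: 0.29 × 0.56 × 0.80 = 0.12992
  bearing wear: 0.24 × 0.64 × 0.16 = 0.024576
Normalizing constant Z = 0.00374 + 0.044361 + 0.01862 + 0.12992 + 0.024576 = 0.22122.
P(electrical fault | evidence) = 0.00374 / 0.22122 ≈ 0.017
P(cavitation | evidence) = 0.044361 / 0.22122 ≈ 0.201
P(sensor drift | evidence) = 0.01862 / 0.22122 ≈ 0.084
P(seal failure | evidence) = 0.12992 / 0.22122 ≈ 0.587
P(bearing wear | evidence) = 0.024576 / 0.22122 ≈ 0.111

0.017, 0.201, 0.084, 0.587, 0.111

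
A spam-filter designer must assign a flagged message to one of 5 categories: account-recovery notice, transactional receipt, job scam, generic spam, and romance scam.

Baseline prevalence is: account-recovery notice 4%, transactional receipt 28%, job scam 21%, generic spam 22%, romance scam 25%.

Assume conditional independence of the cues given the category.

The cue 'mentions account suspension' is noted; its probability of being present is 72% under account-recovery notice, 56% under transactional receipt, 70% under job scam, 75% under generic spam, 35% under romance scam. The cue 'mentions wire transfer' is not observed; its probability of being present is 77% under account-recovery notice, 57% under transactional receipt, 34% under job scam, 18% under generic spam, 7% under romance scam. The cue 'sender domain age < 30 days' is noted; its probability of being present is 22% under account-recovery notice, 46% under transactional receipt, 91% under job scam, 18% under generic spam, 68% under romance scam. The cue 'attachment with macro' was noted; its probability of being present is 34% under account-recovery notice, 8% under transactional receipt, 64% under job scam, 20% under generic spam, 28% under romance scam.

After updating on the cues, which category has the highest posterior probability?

job scam

By Bayes' rule with conditional independence, the unnormalized weight for each hypothesis is prior × ∏ likelihoods (using 1 − P(present | H) for each absent cue):
  account-recovery notice: 0.04 × 0.72 × (1 − 0.77) × 0.22 × 0.34 = 0.00049548
  transactional receipt: 0.28 × 0.56 × (1 − 0.57) × 0.46 × 0.08 = 0.0024812
  job scam: 0.21 × 0.70 × (1 − 0.34) × 0.91 × 0.64 = 0.056504
  generic spam: 0.22 × 0.75 × (1 − 0.18) × 0.18 × 0.20 = 0.0048708
  romance scam: 0.25 × 0.35 × (1 − 0.07) × 0.68 × 0.28 = 0.015494
Marginal likelihood of the evidence = 0.079846.
P(account-recovery notice | evidence) ≈ 0.00049548 / 0.079846 ≈ 0.006
P(transactional receipt | evidence) ≈ 0.0024812 / 0.079846 ≈ 0.031
P(job scam | evidence) ≈ 0.056504 / 0.079846 ≈ 0.708
P(generic spam | evidence) ≈ 0.0048708 / 0.079846 ≈ 0.061
P(romance scam | evidence) ≈ 0.015494 / 0.079846 ≈ 0.194
The largest is 0.708, so job scam is most probable.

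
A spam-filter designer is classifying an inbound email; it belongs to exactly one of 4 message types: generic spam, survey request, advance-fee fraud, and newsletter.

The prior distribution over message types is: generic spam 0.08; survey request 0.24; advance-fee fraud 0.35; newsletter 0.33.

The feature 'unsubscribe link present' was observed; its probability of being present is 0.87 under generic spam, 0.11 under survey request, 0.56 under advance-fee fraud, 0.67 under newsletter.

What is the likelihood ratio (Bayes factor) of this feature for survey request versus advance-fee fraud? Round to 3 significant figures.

0.196

The Bayes factor is the ratio of the two likelihoods.
  survey request: 0.11
  advance-fee fraud: 0.56
Bayes factor = 0.11 / 0.56 ≈ 0.196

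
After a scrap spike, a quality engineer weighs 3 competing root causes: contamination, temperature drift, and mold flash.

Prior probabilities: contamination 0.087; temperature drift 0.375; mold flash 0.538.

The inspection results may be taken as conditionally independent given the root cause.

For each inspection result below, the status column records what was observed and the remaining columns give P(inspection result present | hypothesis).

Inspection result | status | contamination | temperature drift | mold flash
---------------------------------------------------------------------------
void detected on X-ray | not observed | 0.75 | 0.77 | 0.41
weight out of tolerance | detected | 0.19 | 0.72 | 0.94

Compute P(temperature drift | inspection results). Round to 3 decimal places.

For each hypothesis, the unnormalized posterior weight is prior × product of the inspection result likelihoods (using 1 − P(present | H) for each absent inspection result):
  contamination: 0.087 × (1 − 0.75) × 0.19 = 0.0041325
  temperature drift: 0.375 × (1 − 0.77) × 0.72 = 0.0621
  mold flash: 0.538 × (1 − 0.41) × 0.94 = 0.29837
Normalizing constant Z = 0.0041325 + 0.0621 + 0.29837 = 0.36461.
P(temperature drift | evidence) = 0.0621 / 0.36461 ≈ 0.170.

0.170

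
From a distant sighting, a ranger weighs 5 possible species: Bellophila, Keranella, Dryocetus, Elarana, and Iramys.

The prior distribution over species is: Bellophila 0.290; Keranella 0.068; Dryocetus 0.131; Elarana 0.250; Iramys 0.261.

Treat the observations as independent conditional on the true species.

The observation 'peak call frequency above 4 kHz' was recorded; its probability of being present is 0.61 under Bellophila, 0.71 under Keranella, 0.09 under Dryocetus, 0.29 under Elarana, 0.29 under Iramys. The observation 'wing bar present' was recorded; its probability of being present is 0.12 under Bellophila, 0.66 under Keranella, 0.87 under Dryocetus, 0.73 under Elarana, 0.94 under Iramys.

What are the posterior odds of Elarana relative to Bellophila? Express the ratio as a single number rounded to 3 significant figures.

2.49

Unnormalized posterior weight (prior times the observation likelihoods) for each of the two hypotheses:
  Elarana: 0.250 × 0.29 × 0.73 = 0.052925
  Bellophila: 0.290 × 0.61 × 0.12 = 0.021228
Odds(Elarana : Bellophila) = 0.052925 / 0.021228 ≈ 2.49.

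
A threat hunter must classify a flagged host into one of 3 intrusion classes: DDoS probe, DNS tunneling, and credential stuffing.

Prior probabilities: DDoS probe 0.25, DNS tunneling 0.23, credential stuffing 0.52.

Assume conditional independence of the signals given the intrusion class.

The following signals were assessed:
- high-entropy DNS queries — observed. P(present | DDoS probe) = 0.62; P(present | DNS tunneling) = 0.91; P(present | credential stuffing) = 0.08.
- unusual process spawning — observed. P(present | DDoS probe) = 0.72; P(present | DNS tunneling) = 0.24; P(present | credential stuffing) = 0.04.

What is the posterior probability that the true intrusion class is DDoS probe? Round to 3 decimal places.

0.683

By Bayes' rule with conditional independence, the unnormalized weight for each hypothesis is prior × ∏ likelihoods:
  DDoS probe: 0.25 × 0.62 × 0.72 = 0.1116
  DNS tunneling: 0.23 × 0.91 × 0.24 = 0.050232
  credential stuffing: 0.52 × 0.08 × 0.04 = 0.001664
The unnormalized weights sum to 0.1635.
P(DDoS probe | evidence) = 0.1116 / 0.1635 ≈ 0.683.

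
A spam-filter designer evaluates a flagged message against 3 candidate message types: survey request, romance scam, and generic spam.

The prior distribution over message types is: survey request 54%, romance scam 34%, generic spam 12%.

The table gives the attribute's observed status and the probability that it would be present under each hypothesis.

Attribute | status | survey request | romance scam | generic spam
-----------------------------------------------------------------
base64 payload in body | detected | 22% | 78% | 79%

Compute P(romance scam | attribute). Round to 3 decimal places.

For each hypothesis, the unnormalized posterior weight is prior × likelihood:
  survey request: 0.54 × 0.22 = 0.1188
  romance scam: 0.34 × 0.78 = 0.2652
  generic spam: 0.12 × 0.79 = 0.0948
Marginal likelihood of the evidence = 0.4788.
P(romance scam | evidence) = 0.2652 / 0.4788 ≈ 0.554.

0.554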